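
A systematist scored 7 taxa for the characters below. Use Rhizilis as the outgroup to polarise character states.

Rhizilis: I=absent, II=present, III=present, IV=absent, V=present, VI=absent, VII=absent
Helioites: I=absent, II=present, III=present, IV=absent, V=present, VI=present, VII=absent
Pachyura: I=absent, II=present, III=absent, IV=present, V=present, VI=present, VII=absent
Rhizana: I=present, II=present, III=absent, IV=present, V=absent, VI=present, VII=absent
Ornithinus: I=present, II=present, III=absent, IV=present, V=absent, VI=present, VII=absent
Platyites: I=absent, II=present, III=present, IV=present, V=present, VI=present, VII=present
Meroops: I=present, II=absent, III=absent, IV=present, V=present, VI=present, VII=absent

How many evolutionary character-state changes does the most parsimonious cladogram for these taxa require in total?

7

Character polarity is set by the outgroup: the derived state is whichever differs from the outgroup's state, so for II, III, V the derived state is 'absent', and for the remaining characters it is 'present'.
I: derived state 'present' in Meroops, Ornithinus, and Rhizana only — synapomorphy for {Meroops, Ornithinus, Rhizana}.
II: derived state 'absent' in Meroops only — an autapomorphy, so it tells us nothing about relationships among taxa.
III: derived state 'absent' in Meroops, Ornithinus, Pachyura, and Rhizana only — synapomorphy for {Meroops, Ornithinus, Pachyura, Rhizana}.
IV: derived state 'present' in Meroops, Ornithinus, Pachyura, Platyites, and Rhizana only — synapomorphy for {Meroops, Ornithinus, Pachyura, Platyites, Rhizana}.
Only Ornithinus and Rhizana show the derived state 'absent' for V, supporting them as a clade.
VI (derived state 'present') is shared by all ingroup taxa — unites the whole ingroup.
VII (derived state 'present') is unique to Platyites (autapomorphy; uninformative for grouping).
Most parsimonious ingroup topology: (Helioites,((Pachyura,((Rhizana,Ornithinus),Meroops)),Platyites)).
Changes per character on this tree: I: 1; II: 1; III: 1; IV: 1; V: 1; VI: 1; VII: 1.
Total = 7.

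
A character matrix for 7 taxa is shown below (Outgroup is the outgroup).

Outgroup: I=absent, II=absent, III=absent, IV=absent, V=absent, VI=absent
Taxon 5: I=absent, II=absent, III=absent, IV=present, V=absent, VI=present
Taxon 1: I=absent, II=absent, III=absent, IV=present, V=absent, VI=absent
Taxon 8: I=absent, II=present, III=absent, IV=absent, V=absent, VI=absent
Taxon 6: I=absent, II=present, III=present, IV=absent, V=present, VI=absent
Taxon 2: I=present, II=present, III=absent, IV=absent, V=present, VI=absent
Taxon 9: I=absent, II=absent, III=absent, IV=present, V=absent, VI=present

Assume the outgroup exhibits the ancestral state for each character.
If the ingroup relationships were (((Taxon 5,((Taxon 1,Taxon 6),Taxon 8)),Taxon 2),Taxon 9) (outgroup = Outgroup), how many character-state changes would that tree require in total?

12

Map each character onto (((Taxon 5,((Taxon 1,Taxon 6),Taxon 8)),Taxon 2),Taxon 9) (rooted by Outgroup) and count the minimum state changes it requires (Fitch parsimony):
I: 1; II: 3; III: 1; IV: 3; V: 2; VI: 2.
Total tree length = 12.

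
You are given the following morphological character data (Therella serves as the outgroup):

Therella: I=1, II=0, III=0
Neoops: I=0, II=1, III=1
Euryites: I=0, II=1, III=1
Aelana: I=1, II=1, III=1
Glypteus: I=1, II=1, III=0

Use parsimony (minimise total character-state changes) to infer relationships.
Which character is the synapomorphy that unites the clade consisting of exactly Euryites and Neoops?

Character polarity is set by the outgroup: the derived state is whichever differs from the outgroup's state, so for I the derived state is '0', and for the remaining characters it is '1'.
I: derived state '0' in Euryites and Neoops only — synapomorphy for {Euryites, Neoops}.
All ingroup taxa share the derived state '1' for II; it defines the ingroup but does not resolve relationships within it.
III: derived state '1' in Aelana, Euryites, and Neoops only — synapomorphy for {Aelana, Euryites, Neoops}.
Most parsimonious ingroup topology: (((Euryites,Neoops),Aelana),Glypteus).
The clade {Euryites, Neoops} is supported by I: its derived state '0' occurs in exactly those taxa and in no other taxon (including the outgroup).

I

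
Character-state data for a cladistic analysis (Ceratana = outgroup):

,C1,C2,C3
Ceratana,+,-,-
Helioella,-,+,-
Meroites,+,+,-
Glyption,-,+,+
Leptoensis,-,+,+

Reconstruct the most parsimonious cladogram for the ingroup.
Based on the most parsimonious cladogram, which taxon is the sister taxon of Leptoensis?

Glyption

Character polarity is set by the outgroup: the derived state is whichever differs from the outgroup's state, so for C1 the derived state is '-', and for the remaining characters it is '+'.
C1: derived state '-' in Glyption, Helioella, and Leptoensis only — synapomorphy for {Glyption, Helioella, Leptoensis}.
C2 (derived state '+') is shared by all ingroup taxa — unites the whole ingroup.
C3 (derived state '+') is shared by Glyption and Leptoensis — a synapomorphy uniting that clade.
Most parsimonious ingroup topology: ((Helioella,(Glyption,Leptoensis)),Meroites).
Leptoensis and Glyption form a cherry on this tree, so they are sister taxa.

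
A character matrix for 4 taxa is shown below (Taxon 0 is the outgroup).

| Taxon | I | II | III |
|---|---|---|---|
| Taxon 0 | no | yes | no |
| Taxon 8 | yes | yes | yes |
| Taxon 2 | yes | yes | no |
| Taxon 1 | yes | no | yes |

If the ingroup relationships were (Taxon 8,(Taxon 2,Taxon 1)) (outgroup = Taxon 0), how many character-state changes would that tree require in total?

4

Map each character onto (Taxon 8,(Taxon 2,Taxon 1)) (rooted by Taxon 0) and count the minimum state changes it requires (Fitch parsimony):
I: 1; II: 1; III: 2.
Total tree length = 4.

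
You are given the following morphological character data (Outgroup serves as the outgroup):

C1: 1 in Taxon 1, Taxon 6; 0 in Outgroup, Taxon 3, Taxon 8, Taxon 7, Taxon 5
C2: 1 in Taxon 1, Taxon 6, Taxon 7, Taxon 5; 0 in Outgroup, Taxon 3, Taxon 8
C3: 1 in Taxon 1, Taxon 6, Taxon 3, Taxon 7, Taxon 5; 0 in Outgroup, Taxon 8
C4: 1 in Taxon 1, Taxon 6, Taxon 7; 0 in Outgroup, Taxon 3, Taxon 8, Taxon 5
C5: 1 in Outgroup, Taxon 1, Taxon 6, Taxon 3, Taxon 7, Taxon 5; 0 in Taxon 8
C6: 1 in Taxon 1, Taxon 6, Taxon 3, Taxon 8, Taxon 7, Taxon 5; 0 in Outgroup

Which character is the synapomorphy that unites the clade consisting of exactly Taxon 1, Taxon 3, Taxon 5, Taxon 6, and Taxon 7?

Character polarity is set by the outgroup: the derived state is whichever differs from the outgroup's state, so for C5 the derived state is '0', and for the remaining characters it is '1'.
Only Taxon 1 and Taxon 6 show the derived state '1' for C1, supporting them as a clade.
C2 (derived state '1') is shared by Taxon 1, Taxon 5, Taxon 6, and Taxon 7 — a synapomorphy uniting that clade.
Only Taxon 1, Taxon 3, Taxon 5, Taxon 6, and Taxon 7 show the derived state '1' for C3, supporting them as a clade.
Only Taxon 1, Taxon 6, and Taxon 7 show the derived state '1' for C4, supporting them as a clade.
C5: derived state '0' in Taxon 8 only — an autapomorphy, so it tells us nothing about relationships among taxa.
All ingroup taxa share the derived state '1' for C6; it defines the ingroup but does not resolve relationships within it.
Most parsimonious ingroup topology: (((((Taxon 1,Taxon 6),Taxon 7),Taxon 5),Taxon 3),Taxon 8).
The clade {Taxon 1, Taxon 3, Taxon 5, Taxon 6, Taxon 7} is supported by C3: its derived state '1' occurs in exactly those taxa and in no other taxon (including the outgroup).

C3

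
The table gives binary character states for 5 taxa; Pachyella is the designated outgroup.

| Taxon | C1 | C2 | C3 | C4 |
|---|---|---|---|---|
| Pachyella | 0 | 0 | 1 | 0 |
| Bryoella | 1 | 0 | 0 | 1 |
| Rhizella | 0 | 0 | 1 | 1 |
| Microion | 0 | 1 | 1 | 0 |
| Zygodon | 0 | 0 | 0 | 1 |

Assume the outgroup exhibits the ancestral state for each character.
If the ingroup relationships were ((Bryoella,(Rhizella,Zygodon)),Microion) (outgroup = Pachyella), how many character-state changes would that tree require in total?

Map each character onto ((Bryoella,(Rhizella,Zygodon)),Microion) (rooted by Pachyella) and count the minimum state changes it requires (Fitch parsimony):
C1: 1; C2: 1; C3: 2; C4: 1.
Total tree length = 5.

5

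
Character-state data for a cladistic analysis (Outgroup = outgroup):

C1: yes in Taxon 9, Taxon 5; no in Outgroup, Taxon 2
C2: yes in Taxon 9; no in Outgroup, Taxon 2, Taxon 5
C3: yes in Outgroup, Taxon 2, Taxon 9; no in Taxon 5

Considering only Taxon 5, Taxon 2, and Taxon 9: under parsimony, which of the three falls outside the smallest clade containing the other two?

Taxon 2

Character polarity is set by the outgroup: the derived state is whichever differs from the outgroup's state, so for C3 the derived state is 'no', and for the remaining characters it is 'yes'.
C1 (derived state 'yes') is shared by Taxon 5 and Taxon 9 — a synapomorphy uniting that clade.
C2: derived state 'yes' in Taxon 9 only — an autapomorphy, so it tells us nothing about relationships among taxa.
C3 (derived state 'no') is unique to Taxon 5 (autapomorphy; uninformative for grouping).
Most parsimonious ingroup topology: (Taxon 2,(Taxon 9,Taxon 5)).
Taxon 5 and Taxon 9 share a more recent common ancestor with each other than either does with Taxon 2, so Taxon 2 is the least closely related of the three.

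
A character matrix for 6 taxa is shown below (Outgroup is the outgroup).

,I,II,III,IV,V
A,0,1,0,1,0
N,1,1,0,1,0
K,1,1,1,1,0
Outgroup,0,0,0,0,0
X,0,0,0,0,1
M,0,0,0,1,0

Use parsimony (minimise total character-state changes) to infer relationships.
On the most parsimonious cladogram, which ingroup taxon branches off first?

X

The outgroup has state '0' for every character, so '1' is the derived state throughout.
I (derived state '1') is shared by K and N — a synapomorphy uniting that clade.
II (derived state '1') is shared by A, K, and N — a synapomorphy uniting that clade.
III: derived state '1' in K only — an autapomorphy, so it tells us nothing about relationships among taxa.
IV: derived state '1' in A, K, M, and N only — synapomorphy for {A, K, M, N}.
V: derived state '1' in X only — an autapomorphy, so it tells us nothing about relationships among taxa.
Most parsimonious ingroup topology: ((M,((N,K),A)),X).
X is sister to the clade containing all other ingroup taxa, so it is the earliest-diverging (most basal) ingroup lineage.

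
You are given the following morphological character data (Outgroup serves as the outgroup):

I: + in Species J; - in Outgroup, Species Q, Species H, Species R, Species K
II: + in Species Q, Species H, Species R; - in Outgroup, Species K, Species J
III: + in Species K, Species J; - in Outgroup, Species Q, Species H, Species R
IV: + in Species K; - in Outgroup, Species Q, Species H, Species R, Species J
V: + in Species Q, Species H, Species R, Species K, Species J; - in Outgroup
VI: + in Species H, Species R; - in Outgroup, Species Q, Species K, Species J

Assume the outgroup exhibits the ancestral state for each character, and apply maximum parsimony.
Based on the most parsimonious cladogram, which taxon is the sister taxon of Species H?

Species R

The outgroup has state '-' for every character, so '+' is the derived state throughout.
I: derived state '+' in Species J only — an autapomorphy, so it tells us nothing about relationships among taxa.
Only Species H, Species Q, and Species R show the derived state '+' for II, supporting them as a clade.
III: derived state '+' in Species J and Species K only — synapomorphy for {Species J, Species K}.
IV (derived state '+') is unique to Species K (autapomorphy; uninformative for grouping).
V (derived state '+') is shared by all ingroup taxa — unites the whole ingroup.
VI (derived state '+') is shared by Species H and Species R — a synapomorphy uniting that clade.
Most parsimonious ingroup topology: ((Species Q,(Species H,Species R)),(Species K,Species J)).
Species H and Species R form a cherry on this tree, so they are sister taxa.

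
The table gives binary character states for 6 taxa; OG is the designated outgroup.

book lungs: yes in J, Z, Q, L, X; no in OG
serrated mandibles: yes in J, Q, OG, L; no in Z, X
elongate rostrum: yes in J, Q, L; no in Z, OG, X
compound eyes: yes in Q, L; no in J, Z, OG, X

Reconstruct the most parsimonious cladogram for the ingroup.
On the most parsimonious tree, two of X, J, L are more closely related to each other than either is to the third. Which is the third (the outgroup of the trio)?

Character polarity is set by the outgroup: the derived state is whichever differs from the outgroup's state, so for serrated mandibles the derived state is 'no', and for the remaining characters it is 'yes'.
All ingroup taxa share the derived state 'yes' for book lungs; it defines the ingroup but does not resolve relationships within it.
Only X and Z show the derived state 'no' for serrated mandibles, supporting them as a clade.
elongate rostrum (derived state 'yes') is shared by J, L, and Q — a synapomorphy uniting that clade.
compound eyes (derived state 'yes') is shared by L and Q — a synapomorphy uniting that clade.
Most parsimonious ingroup topology: (((Q,L),J),(X,Z)).
J and L share a more recent common ancestor with each other than either does with X, so X is the least closely related of the three.

X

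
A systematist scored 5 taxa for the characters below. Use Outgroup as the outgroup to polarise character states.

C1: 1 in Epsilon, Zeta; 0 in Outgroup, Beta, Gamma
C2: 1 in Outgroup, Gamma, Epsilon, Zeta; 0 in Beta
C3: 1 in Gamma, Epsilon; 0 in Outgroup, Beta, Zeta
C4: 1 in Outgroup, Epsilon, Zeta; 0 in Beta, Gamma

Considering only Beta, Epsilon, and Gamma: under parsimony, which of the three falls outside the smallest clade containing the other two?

Character polarity is set by the outgroup: the derived state is whichever differs from the outgroup's state, so for C2, C4 the derived state is '0', and for the remaining characters it is '1'.
Only Epsilon and Zeta show the derived state '1' for C1, supporting them as a clade.
C2: derived state '0' in Beta only — an autapomorphy, so it tells us nothing about relationships among taxa.
C3 (state '1') occurs in Epsilon and Gamma but conflicts with the nesting implied by the other characters — most parsimoniously interpreted as homoplasy.
C4 (derived state '0') is shared by Beta and Gamma — a synapomorphy uniting that clade.
Most parsimonious ingroup topology: ((Beta,Gamma),(Epsilon,Zeta)).
Beta and Gamma share a more recent common ancestor with each other than either does with Epsilon, so Epsilon is the least closely related of the three.

Epsilon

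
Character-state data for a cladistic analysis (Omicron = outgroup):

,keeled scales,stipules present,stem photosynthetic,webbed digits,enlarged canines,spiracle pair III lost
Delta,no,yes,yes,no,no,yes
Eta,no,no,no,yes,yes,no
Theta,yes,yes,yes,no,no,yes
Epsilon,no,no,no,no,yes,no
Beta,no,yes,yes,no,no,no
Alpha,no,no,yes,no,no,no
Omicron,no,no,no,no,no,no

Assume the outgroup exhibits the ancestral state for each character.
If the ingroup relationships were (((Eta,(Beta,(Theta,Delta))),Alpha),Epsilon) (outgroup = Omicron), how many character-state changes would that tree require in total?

8

Map each character onto (((Eta,(Beta,(Theta,Delta))),Alpha),Epsilon) (rooted by Omicron) and count the minimum state changes it requires (Fitch parsimony):
keeled scales: 1; stipules present: 1; stem photosynthetic: 2; webbed digits: 1; enlarged canines: 2; spiracle pair III lost: 1.
Total tree length = 8.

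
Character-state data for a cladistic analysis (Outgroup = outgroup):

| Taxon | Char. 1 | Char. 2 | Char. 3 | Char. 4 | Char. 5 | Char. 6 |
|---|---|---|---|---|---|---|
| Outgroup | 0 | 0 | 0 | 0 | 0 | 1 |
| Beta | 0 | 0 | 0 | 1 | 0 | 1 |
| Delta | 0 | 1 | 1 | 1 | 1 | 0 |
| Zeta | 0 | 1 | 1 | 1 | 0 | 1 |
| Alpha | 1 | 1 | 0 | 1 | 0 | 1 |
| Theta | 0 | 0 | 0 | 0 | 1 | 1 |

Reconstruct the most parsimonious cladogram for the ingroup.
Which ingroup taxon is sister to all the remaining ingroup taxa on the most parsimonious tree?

Character polarity is set by the outgroup: the derived state is whichever differs from the outgroup's state, so for Char. 6 the derived state is '0', and for the remaining characters it is '1'.
Char. 1: derived state '1' in Alpha only — an autapomorphy, so it tells us nothing about relationships among taxa.
Char. 2: derived state '1' in Alpha, Delta, and Zeta only — synapomorphy for {Alpha, Delta, Zeta}.
Char. 3 (derived state '1') is shared by Delta and Zeta — a synapomorphy uniting that clade.
Char. 4: derived state '1' in Alpha, Beta, Delta, and Zeta only — synapomorphy for {Alpha, Beta, Delta, Zeta}.
Char. 5 (state '1') occurs in Delta and Theta but conflicts with the nesting implied by the other characters — most parsimoniously interpreted as homoplasy.
Char. 6: derived state '0' in Delta only — an autapomorphy, so it tells us nothing about relationships among taxa.
Most parsimonious ingroup topology: ((Beta,((Delta,Zeta),Alpha)),Theta).
Theta is sister to the clade containing all other ingroup taxa, so it is the earliest-diverging (most basal) ingroup lineage.

Theta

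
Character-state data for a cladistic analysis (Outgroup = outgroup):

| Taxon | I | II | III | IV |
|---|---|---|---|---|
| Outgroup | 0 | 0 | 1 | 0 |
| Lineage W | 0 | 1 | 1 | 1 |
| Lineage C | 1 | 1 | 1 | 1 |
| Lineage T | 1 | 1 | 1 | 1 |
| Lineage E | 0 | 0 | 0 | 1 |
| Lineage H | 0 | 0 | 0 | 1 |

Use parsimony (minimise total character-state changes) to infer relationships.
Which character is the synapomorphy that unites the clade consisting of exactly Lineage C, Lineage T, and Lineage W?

II

Character polarity is set by the outgroup: the derived state is whichever differs from the outgroup's state, so for III the derived state is '0', and for the remaining characters it is '1'.
Only Lineage C and Lineage T show the derived state '1' for I, supporting them as a clade.
Only Lineage C, Lineage T, and Lineage W show the derived state '1' for II, supporting them as a clade.
III (derived state '0') is shared by Lineage E and Lineage H — a synapomorphy uniting that clade.
All ingroup taxa share the derived state '1' for IV; it defines the ingroup but does not resolve relationships within it.
Most parsimonious ingroup topology: ((Lineage W,(Lineage C,Lineage T)),(Lineage E,Lineage H)).
The clade {Lineage C, Lineage T, Lineage W} is supported by II: its derived state '1' occurs in exactly those taxa and in no other taxon (including the outgroup).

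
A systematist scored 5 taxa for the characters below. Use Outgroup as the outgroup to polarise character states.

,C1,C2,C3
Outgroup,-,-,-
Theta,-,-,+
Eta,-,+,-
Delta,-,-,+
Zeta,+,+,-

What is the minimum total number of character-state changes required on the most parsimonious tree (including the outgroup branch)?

3

The outgroup has state '-' for every character, so '+' is the derived state throughout.
C1: derived state '+' in Zeta only — an autapomorphy, so it tells us nothing about relationships among taxa.
C2 (derived state '+') is shared by Eta and Zeta — a synapomorphy uniting that clade.
C3 (derived state '+') is shared by Delta and Theta — a synapomorphy uniting that clade.
Most parsimonious ingroup topology: ((Theta,Delta),(Eta,Zeta)).
Changes per character on this tree: C1: 1; C2: 1; C3: 1.
Total = 3.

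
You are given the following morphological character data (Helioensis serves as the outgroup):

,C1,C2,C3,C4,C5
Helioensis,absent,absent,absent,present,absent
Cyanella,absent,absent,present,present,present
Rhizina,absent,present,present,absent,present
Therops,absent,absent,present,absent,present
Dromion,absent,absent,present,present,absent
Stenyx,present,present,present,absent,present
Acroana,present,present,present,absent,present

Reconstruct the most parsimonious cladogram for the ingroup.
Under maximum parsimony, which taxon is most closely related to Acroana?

Character polarity is set by the outgroup: the derived state is whichever differs from the outgroup's state, so for C4 the derived state is 'absent', and for the remaining characters it is 'present'.
Only Acroana and Stenyx show the derived state 'present' for C1, supporting them as a clade.
Only Acroana, Rhizina, and Stenyx show the derived state 'present' for C2, supporting them as a clade.
All ingroup taxa share the derived state 'present' for C3; it defines the ingroup but does not resolve relationships within it.
Only Acroana, Rhizina, Stenyx, and Therops show the derived state 'absent' for C4, supporting them as a clade.
C5 (derived state 'present') is shared by Acroana, Cyanella, Rhizina, Stenyx, and Therops — a synapomorphy uniting that clade.
Most parsimonious ingroup topology: ((Cyanella,((Rhizina,(Stenyx,Acroana)),Therops)),Dromion).
Acroana and Stenyx form a cherry on this tree, so they are sister taxa.

Stenyx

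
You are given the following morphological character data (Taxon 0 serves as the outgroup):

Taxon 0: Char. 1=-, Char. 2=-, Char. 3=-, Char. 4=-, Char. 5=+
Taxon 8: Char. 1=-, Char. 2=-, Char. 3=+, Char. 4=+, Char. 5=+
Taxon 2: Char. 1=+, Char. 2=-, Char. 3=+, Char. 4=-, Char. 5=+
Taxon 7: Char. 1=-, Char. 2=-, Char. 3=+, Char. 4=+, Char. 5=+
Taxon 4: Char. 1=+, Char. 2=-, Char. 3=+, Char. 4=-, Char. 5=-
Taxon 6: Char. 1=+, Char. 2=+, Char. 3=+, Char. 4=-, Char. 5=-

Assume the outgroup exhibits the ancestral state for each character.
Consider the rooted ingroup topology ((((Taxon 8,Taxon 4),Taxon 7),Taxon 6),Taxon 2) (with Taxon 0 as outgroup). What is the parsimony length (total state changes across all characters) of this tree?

9

Map each character onto ((((Taxon 8,Taxon 4),Taxon 7),Taxon 6),Taxon 2) (rooted by Taxon 0) and count the minimum state changes it requires (Fitch parsimony):
Char. 1: 3; Char. 2: 1; Char. 3: 1; Char. 4: 2; Char. 5: 2.
Total tree length = 9.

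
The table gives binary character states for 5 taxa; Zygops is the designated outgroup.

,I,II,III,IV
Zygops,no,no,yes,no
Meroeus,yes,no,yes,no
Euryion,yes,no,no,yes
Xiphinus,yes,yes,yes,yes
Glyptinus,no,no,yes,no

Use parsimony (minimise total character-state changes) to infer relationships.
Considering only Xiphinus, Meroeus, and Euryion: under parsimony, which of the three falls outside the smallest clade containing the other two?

Meroeus

Character polarity is set by the outgroup: the derived state is whichever differs from the outgroup's state, so for III the derived state is 'no', and for the remaining characters it is 'yes'.
Only Euryion, Meroeus, and Xiphinus show the derived state 'yes' for I, supporting them as a clade.
II: derived state 'yes' in Xiphinus only — an autapomorphy, so it tells us nothing about relationships among taxa.
III: derived state 'no' in Euryion only — an autapomorphy, so it tells us nothing about relationships among taxa.
IV (derived state 'yes') is shared by Euryion and Xiphinus — a synapomorphy uniting that clade.
Most parsimonious ingroup topology: (Glyptinus,((Xiphinus,Euryion),Meroeus)).
Xiphinus and Euryion share a more recent common ancestor with each other than either does with Meroeus, so Meroeus is the least closely related of the three.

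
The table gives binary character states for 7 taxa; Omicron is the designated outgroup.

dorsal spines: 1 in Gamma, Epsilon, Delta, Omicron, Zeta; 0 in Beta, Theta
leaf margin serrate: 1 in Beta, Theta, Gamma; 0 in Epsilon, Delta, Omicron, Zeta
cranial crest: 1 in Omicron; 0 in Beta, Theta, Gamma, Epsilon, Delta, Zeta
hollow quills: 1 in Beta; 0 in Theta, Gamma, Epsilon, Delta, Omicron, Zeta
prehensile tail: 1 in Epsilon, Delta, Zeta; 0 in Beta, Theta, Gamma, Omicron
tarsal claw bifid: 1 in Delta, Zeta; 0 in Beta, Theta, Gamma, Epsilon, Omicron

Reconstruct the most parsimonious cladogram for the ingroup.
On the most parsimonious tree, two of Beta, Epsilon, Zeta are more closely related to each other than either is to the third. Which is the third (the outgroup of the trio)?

Beta

Character polarity is set by the outgroup: the derived state is whichever differs from the outgroup's state, so for dorsal spines, cranial crest the derived state is '0', and for the remaining characters it is '1'.
Only Beta and Theta show the derived state '0' for dorsal spines, supporting them as a clade.
Only Beta, Gamma, and Theta show the derived state '1' for leaf margin serrate, supporting them as a clade.
All ingroup taxa share the derived state '0' for cranial crest; it defines the ingroup but does not resolve relationships within it.
hollow quills: derived state '1' in Beta only — an autapomorphy, so it tells us nothing about relationships among taxa.
prehensile tail: derived state '1' in Delta, Epsilon, and Zeta only — synapomorphy for {Delta, Epsilon, Zeta}.
tarsal claw bifid: derived state '1' in Delta and Zeta only — synapomorphy for {Delta, Zeta}.
Most parsimonious ingroup topology: (((Theta,Beta),Gamma),((Delta,Zeta),Epsilon)).
Zeta and Epsilon share a more recent common ancestor with each other than either does with Beta, so Beta is the least closely related of the three.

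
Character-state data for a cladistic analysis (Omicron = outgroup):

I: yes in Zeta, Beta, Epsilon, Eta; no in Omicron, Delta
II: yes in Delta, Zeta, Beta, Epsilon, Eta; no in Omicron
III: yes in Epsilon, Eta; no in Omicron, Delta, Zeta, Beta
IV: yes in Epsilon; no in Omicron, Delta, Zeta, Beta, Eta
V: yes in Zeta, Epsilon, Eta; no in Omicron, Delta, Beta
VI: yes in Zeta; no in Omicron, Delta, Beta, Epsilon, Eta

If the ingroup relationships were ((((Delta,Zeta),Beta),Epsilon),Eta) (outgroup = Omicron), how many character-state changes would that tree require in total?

Map each character onto ((((Delta,Zeta),Beta),Epsilon),Eta) (rooted by Omicron) and count the minimum state changes it requires (Fitch parsimony):
I: 2; II: 1; III: 2; IV: 1; V: 3; VI: 1.
Total tree length = 10.

10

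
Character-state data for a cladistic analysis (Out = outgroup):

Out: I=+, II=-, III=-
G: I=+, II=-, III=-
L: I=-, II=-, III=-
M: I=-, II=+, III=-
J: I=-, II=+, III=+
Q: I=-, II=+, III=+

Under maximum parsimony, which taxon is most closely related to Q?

J

Character polarity is set by the outgroup: the derived state is whichever differs from the outgroup's state, so for I the derived state is '-', and for the remaining characters it is '+'.
I: derived state '-' in J, L, M, and Q only — synapomorphy for {J, L, M, Q}.
II (derived state '+') is shared by J, M, and Q — a synapomorphy uniting that clade.
III: derived state '+' in J and Q only — synapomorphy for {J, Q}.
Most parsimonious ingroup topology: (G,(L,(M,(J,Q)))).
Q and J form a cherry on this tree, so they are sister taxa.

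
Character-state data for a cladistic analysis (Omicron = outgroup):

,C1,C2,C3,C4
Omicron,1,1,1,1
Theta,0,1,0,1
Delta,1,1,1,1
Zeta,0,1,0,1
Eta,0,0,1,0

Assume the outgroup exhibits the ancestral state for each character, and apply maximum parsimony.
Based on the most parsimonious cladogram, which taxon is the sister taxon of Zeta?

Theta

The outgroup has state '1' for every character, so '0' is the derived state throughout.
C1: derived state '0' in Eta, Theta, and Zeta only — synapomorphy for {Eta, Theta, Zeta}.
C2: derived state '0' in Eta only — an autapomorphy, so it tells us nothing about relationships among taxa.
C3: derived state '0' in Theta and Zeta only — synapomorphy for {Theta, Zeta}.
C4: derived state '0' in Eta only — an autapomorphy, so it tells us nothing about relationships among taxa.
Most parsimonious ingroup topology: ((Eta,(Theta,Zeta)),Delta).
Zeta and Theta form a cherry on this tree, so they are sister taxa.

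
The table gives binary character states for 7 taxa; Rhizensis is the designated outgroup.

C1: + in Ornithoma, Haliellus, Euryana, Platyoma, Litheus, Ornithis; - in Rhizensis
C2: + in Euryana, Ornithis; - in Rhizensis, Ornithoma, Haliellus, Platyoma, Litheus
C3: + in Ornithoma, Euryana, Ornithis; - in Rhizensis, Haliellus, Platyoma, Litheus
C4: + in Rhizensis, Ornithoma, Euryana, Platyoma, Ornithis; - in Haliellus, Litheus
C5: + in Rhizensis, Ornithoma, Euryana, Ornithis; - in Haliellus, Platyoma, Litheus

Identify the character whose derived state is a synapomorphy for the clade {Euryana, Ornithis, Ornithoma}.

C3

Character polarity is set by the outgroup: the derived state is whichever differs from the outgroup's state, so for C4, C5 the derived state is '-', and for the remaining characters it is '+'.
C1 (derived state '+') is shared by all ingroup taxa — unites the whole ingroup.
Only Euryana and Ornithis show the derived state '+' for C2, supporting them as a clade.
C3: derived state '+' in Euryana, Ornithis, and Ornithoma only — synapomorphy for {Euryana, Ornithis, Ornithoma}.
C4: derived state '-' in Haliellus and Litheus only — synapomorphy for {Haliellus, Litheus}.
Only Haliellus, Litheus, and Platyoma show the derived state '-' for C5, supporting them as a clade.
Most parsimonious ingroup topology: ((Ornithoma,(Euryana,Ornithis)),((Haliellus,Litheus),Platyoma)).
The clade {Euryana, Ornithis, Ornithoma} is supported by C3: its derived state '+' occurs in exactly those taxa and in no other taxon (including the outgroup).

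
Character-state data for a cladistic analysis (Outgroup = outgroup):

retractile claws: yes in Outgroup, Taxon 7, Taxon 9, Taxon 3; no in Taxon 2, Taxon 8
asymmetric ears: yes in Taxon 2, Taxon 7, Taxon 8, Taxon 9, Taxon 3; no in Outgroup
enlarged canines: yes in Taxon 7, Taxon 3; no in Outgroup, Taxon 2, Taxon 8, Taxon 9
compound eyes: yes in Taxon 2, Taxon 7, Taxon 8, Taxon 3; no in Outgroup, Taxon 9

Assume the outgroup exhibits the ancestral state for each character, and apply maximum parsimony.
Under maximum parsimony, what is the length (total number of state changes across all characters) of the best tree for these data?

Character polarity is set by the outgroup: the derived state is whichever differs from the outgroup's state, so for retractile claws the derived state is 'no', and for the remaining characters it is 'yes'.
retractile claws (derived state 'no') is shared by Taxon 2 and Taxon 8 — a synapomorphy uniting that clade.
All ingroup taxa share the derived state 'yes' for asymmetric ears; it defines the ingroup but does not resolve relationships within it.
enlarged canines: derived state 'yes' in Taxon 3 and Taxon 7 only — synapomorphy for {Taxon 3, Taxon 7}.
compound eyes: derived state 'yes' in Taxon 2, Taxon 3, Taxon 7, and Taxon 8 only — synapomorphy for {Taxon 2, Taxon 3, Taxon 7, Taxon 8}.
Most parsimonious ingroup topology: (((Taxon 2,Taxon 8),(Taxon 7,Taxon 3)),Taxon 9).
Changes per character on this tree: retractile claws: 1; asymmetric ears: 1; enlarged canines: 1; compound eyes: 1.
Total = 4.

4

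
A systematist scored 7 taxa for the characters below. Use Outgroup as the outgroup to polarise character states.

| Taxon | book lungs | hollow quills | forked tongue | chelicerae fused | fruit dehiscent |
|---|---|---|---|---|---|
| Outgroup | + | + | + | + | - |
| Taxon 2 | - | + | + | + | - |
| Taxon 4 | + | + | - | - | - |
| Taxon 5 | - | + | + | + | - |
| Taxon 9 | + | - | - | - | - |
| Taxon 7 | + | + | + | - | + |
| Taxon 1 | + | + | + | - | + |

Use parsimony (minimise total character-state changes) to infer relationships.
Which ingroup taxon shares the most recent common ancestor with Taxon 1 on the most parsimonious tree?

Taxon 7

Character polarity is set by the outgroup: the derived state is whichever differs from the outgroup's state, so for book lungs, hollow quills, forked tongue, chelicerae fused the derived state is '-', and for the remaining characters it is '+'.
book lungs (derived state '-') is shared by Taxon 2 and Taxon 5 — a synapomorphy uniting that clade.
hollow quills: derived state '-' in Taxon 9 only — an autapomorphy, so it tells us nothing about relationships among taxa.
forked tongue (derived state '-') is shared by Taxon 4 and Taxon 9 — a synapomorphy uniting that clade.
chelicerae fused: derived state '-' in Taxon 1, Taxon 4, Taxon 7, and Taxon 9 only — synapomorphy for {Taxon 1, Taxon 4, Taxon 7, Taxon 9}.
fruit dehiscent: derived state '+' in Taxon 1 and Taxon 7 only — synapomorphy for {Taxon 1, Taxon 7}.
Most parsimonious ingroup topology: ((Taxon 2,Taxon 5),((Taxon 4,Taxon 9),(Taxon 7,Taxon 1))).
Taxon 1 and Taxon 7 form a cherry on this tree, so they are sister taxa.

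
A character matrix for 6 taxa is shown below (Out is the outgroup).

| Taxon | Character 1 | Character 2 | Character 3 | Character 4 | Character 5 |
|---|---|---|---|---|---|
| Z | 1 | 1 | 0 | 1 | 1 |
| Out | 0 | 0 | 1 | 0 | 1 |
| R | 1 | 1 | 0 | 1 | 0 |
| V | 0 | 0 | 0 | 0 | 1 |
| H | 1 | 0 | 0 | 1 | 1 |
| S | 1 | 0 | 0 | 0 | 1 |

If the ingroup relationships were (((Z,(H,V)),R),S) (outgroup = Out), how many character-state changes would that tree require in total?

8

Map each character onto (((Z,(H,V)),R),S) (rooted by Out) and count the minimum state changes it requires (Fitch parsimony):
Character 1: 2; Character 2: 2; Character 3: 1; Character 4: 2; Character 5: 1.
Total tree length = 8.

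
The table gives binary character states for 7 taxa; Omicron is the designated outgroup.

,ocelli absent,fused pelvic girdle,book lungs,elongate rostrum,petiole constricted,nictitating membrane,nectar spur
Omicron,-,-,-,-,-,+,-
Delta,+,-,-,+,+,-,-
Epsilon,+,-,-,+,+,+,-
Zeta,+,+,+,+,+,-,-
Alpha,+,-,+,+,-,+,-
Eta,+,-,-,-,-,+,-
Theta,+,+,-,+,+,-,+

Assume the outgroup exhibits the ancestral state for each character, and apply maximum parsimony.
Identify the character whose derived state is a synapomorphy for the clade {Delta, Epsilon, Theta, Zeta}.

petiole constricted

Character polarity is set by the outgroup: the derived state is whichever differs from the outgroup's state, so for nictitating membrane the derived state is '-', and for the remaining characters it is '+'.
ocelli absent (derived state '+') is shared by all ingroup taxa — unites the whole ingroup.
Only Theta and Zeta show the derived state '+' for fused pelvic girdle, supporting them as a clade.
book lungs (state '+') occurs in Alpha and Zeta but conflicts with the nesting implied by the other characters — most parsimoniously interpreted as homoplasy.
Only Alpha, Delta, Epsilon, Theta, and Zeta show the derived state '+' for elongate rostrum, supporting them as a clade.
petiole constricted (derived state '+') is shared by Delta, Epsilon, Theta, and Zeta — a synapomorphy uniting that clade.
Only Delta, Theta, and Zeta show the derived state '-' for nictitating membrane, supporting them as a clade.
nectar spur: derived state '+' in Theta only — an autapomorphy, so it tells us nothing about relationships among taxa.
Most parsimonious ingroup topology: ((((Delta,(Zeta,Theta)),Epsilon),Alpha),Eta).
The clade {Delta, Epsilon, Theta, Zeta} is supported by petiole constricted: its derived state '+' occurs in exactly those taxa and in no other taxon (including the outgroup).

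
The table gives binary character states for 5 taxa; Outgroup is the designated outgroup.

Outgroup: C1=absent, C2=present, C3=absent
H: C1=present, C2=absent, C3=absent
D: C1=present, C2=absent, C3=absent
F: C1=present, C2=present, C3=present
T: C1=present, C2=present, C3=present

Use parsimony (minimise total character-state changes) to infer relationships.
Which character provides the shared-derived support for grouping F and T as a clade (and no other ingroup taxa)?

Character polarity is set by the outgroup: the derived state is whichever differs from the outgroup's state, so for C2 the derived state is 'absent', and for the remaining characters it is 'present'.
All ingroup taxa share the derived state 'present' for C1; it defines the ingroup but does not resolve relationships within it.
C2 (derived state 'absent') is shared by D and H — a synapomorphy uniting that clade.
C3 (derived state 'present') is shared by F and T — a synapomorphy uniting that clade.
Most parsimonious ingroup topology: ((H,D),(F,T)).
The clade {F, T} is supported by C3: its derived state 'present' occurs in exactly those taxa and in no other taxon (including the outgroup).

C3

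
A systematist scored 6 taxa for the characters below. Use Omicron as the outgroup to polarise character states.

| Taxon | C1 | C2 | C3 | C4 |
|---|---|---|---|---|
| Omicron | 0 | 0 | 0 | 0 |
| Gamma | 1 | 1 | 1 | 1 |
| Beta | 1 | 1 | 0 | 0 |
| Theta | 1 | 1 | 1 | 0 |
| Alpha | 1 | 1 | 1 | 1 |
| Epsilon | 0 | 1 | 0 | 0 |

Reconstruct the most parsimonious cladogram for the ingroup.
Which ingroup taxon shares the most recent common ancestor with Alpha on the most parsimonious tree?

The outgroup has state '0' for every character, so '1' is the derived state throughout.
C1 (derived state '1') is shared by Alpha, Beta, Gamma, and Theta — a synapomorphy uniting that clade.
All ingroup taxa share the derived state '1' for C2; it defines the ingroup but does not resolve relationships within it.
C3: derived state '1' in Alpha, Gamma, and Theta only — synapomorphy for {Alpha, Gamma, Theta}.
C4: derived state '1' in Alpha and Gamma only — synapomorphy for {Alpha, Gamma}.
Most parsimonious ingroup topology: ((((Gamma,Alpha),Theta),Beta),Epsilon).
Alpha and Gamma form a cherry on this tree, so they are sister taxa.

Gamma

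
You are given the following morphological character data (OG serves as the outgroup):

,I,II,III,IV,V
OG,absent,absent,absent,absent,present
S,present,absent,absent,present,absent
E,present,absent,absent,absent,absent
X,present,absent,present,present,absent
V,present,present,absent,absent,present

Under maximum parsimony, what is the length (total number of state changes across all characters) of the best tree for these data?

5

Character polarity is set by the outgroup: the derived state is whichever differs from the outgroup's state, so for V the derived state is 'absent', and for the remaining characters it is 'present'.
All ingroup taxa share the derived state 'present' for I; it defines the ingroup but does not resolve relationships within it.
II: derived state 'present' in V only — an autapomorphy, so it tells us nothing about relationships among taxa.
III (derived state 'present') is unique to X (autapomorphy; uninformative for grouping).
Only S and X show the derived state 'present' for IV, supporting them as a clade.
Only E, S, and X show the derived state 'absent' for V, supporting them as a clade.
Most parsimonious ingroup topology: (((S,X),E),V).
Changes per character on this tree: I: 1; II: 1; III: 1; IV: 1; V: 1.
Total = 5.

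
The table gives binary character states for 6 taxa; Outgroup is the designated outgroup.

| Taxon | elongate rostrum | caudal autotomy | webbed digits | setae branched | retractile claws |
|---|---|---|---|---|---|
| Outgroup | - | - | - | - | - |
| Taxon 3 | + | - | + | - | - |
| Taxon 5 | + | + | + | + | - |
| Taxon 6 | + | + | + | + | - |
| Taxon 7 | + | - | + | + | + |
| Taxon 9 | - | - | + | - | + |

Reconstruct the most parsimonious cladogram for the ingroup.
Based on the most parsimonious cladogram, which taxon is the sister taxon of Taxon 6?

The outgroup has state '-' for every character, so '+' is the derived state throughout.
elongate rostrum: derived state '+' in Taxon 3, Taxon 5, Taxon 6, and Taxon 7 only — synapomorphy for {Taxon 3, Taxon 5, Taxon 6, Taxon 7}.
caudal autotomy (derived state '+') is shared by Taxon 5 and Taxon 6 — a synapomorphy uniting that clade.
All ingroup taxa share the derived state '+' for webbed digits; it defines the ingroup but does not resolve relationships within it.
setae branched (derived state '+') is shared by Taxon 5, Taxon 6, and Taxon 7 — a synapomorphy uniting that clade.
retractile claws (state '+') occurs in Taxon 7 and Taxon 9 but conflicts with the nesting implied by the other characters — most parsimoniously interpreted as homoplasy.
Most parsimonious ingroup topology: ((Taxon 3,((Taxon 5,Taxon 6),Taxon 7)),Taxon 9).
Taxon 6 and Taxon 5 form a cherry on this tree, so they are sister taxa.

Taxon 5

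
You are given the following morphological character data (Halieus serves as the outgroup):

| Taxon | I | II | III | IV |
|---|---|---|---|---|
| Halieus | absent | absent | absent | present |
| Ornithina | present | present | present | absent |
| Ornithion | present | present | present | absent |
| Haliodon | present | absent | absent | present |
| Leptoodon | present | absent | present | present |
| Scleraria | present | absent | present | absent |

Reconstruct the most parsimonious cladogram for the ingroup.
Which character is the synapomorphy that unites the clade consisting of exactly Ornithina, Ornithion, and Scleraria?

IV

Character polarity is set by the outgroup: the derived state is whichever differs from the outgroup's state, so for IV the derived state is 'absent', and for the remaining characters it is 'present'.
All ingroup taxa share the derived state 'present' for I; it defines the ingroup but does not resolve relationships within it.
Only Ornithina and Ornithion show the derived state 'present' for II, supporting them as a clade.
III (derived state 'present') is shared by Leptoodon, Ornithina, Ornithion, and Scleraria — a synapomorphy uniting that clade.
IV (derived state 'absent') is shared by Ornithina, Ornithion, and Scleraria — a synapomorphy uniting that clade.
Most parsimonious ingroup topology: ((((Ornithina,Ornithion),Scleraria),Leptoodon),Haliodon).
The clade {Ornithina, Ornithion, Scleraria} is supported by IV: its derived state 'absent' occurs in exactly those taxa and in no other taxon (including the outgroup).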